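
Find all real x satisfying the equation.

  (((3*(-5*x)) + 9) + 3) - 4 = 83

Step 1. [(((3*(-5*x)) + 9) + 3) - 4 = 83] the outer -4 inverts by adding 4, so sub: ((3*(-5*x)) + 9) + 3 = 87.
Step 2. [((3*(-5*x)) + 9) + 3 = 87] +3 is outermost — subtract 3 both sides, so sub: (3*(-5*x)) + 9 = 84.
Step 3. [(3*(-5*x)) + 9 = 84] 9 comes off first (subtract 9) ⇒ sub: 3*(-5*x) = 75.
Step 4. [3*(-5*x) = 75] LHS = 3·(…); ÷3 both sides, so div: -5*x = 25.
Step 5. [-5*x = 25] divide by the outer -5 ⇒ div: x = -5.

Answer: x ∈ {-5}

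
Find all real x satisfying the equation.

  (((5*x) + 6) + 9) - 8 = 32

Step 1. [(((5*x) + 6) + 9) - 8 = 32] 8 comes off first (add 8) ⇒ sub: ((5*x) + 6) + 9 = 40.
Step 2. [((5*x) + 6) + 9 = 40] the outer +9 inverts by subtracting 9. So sub: (5*x) + 6 = 31.
Step 3. [(5*x) + 6 = 31] subtract 6: x sits inside (… + 6), so sub: 5*x = 25.
Step 4. [5*x = 25] 5·(inner) — divide through by 5. So div: x = 5.

Answer: x ∈ {5}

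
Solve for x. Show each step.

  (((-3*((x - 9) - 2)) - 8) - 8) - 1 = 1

Step 1. [(((-3*((x - 9) - 2)) - 8) - 8) - 1 = 1] -1 is outermost — add 1 both sides ⇒ sub: ((-3*((x - 9) - 2)) - 8) - 8 = 2.
Step 2. [((-3*((x - 9) - 2)) - 8) - 8 = 2] peel the -8: add 8 from each side, so sub: (-3*((x - 9) - 2)) - 8 = 10.
Step 3. [(-3*((x - 9) - 2)) - 8 = 10] 8 comes off first (add 8), so sub: -3*((x - 9) - 2) = 18.
Step 4. [-3*((x - 9) - 2) = 18] -3 out front; divide by -3 ⇒ div: (x - 9) - 2 = -6.
Step 5. [(x - 9) - 2 = -6] peel the -2: add 2 from each side ⇒ sub: x - 9 = -4.
Step 6. [x - 9 = -4] 9 comes off first (add 9) ⇒ sub: x = 5.

Answer: x ∈ {5}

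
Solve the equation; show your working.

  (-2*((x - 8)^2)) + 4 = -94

Step 1. [(-2*((x - 8)^2)) + 4 = -94] the outer +4 inverts by subtracting 4. So sub: -2*((x - 8)^2) = -98.
Step 2. [-2*((x - 8)^2) = -98] -2 out front; divide by -2, so div: (x - 8)^2 = 49.
Step 3. [(x - 8)^2 = 49] LHS squared, RHS 49 ≥ 0: apply √ (±) ⇒ sqrt: x - 8 = 7 or -7.
Step 4. [x - 8 = 7 or -7] the outer -8 inverts by adding 8. So sub: x = 15 or 1.

Answer: x ∈ {1, 15}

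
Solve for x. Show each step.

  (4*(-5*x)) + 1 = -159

Step 1. [(4*(-5*x)) + 1 = -159] 1 comes off first (subtract 1) ⇒ sub: 4*(-5*x) = -160.
Step 2. [4*(-5*x) = -160] LHS = 4·(…); ÷4 both sides, so div: -5*x = -40.
Step 3. [-5*x = -40] divide by the outer -5, so div: x = 8.

Answer: x ∈ {8}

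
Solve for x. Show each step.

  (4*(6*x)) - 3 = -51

Step 1. [(4*(6*x)) - 3 = -51] 3 comes off first (add 3). So sub: 4*(6*x) = -48.
Step 2. [4*(6*x) = -48] divide by the outer 4 ⇒ div: 6*x = -12.
Step 3. [6*x = -12] 6·(inner) — divide through by 6 ⇒ div: x = -2.

Answer: x ∈ {-2}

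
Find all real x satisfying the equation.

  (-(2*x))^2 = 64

Step 1. [(-(2*x))^2 = 64] √ both sides: 64 ≥ 0 gives two branches. So sqrt: -(2*x) = 8 or -8.
Step 2. [-(2*x) = 8 or -8] LHS negated; negate both sides. So neg: 2*x = -8 or 8.
Step 3. [2*x = -8 or 8] divide by the outer 2, so div: x = -4 or 4.

Answer: x ∈ {-4, 4}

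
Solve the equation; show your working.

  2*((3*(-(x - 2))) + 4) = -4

Step 1. [2*((3*(-(x - 2))) + 4) = -4] 2 out front; divide by 2, so div: (3*(-(x - 2))) + 4 = -2.
Step 2. [(3*(-(x - 2))) + 4 = -2] peel the +4: subtract 4 from each side ⇒ sub: 3*(-(x - 2)) = -6.
Step 3. [3*(-(x - 2)) = -6] leading coefficient 3: divide by 3. So div: -(x - 2) = -2.
Step 4. [-(x - 2) = -2] leading − — multiply by −1. So neg: x - 2 = 2.
Step 5. [x - 2 = 2] -2 is outermost — add 2 both sides ⇒ sub: x = 4.

Answer: x ∈ {4}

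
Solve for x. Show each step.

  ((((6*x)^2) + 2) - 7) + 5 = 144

Step 1. [((((6*x)^2) + 2) - 7) + 5 = 144] 5 comes off first (subtract 5), so sub: (((6*x)^2) + 2) - 7 = 139.
Step 2. [(((6*x)^2) + 2) - 7 = 139] 7 comes off first (add 7) ⇒ sub: ((6*x)^2) + 2 = 146.
Step 3. [((6*x)^2) + 2 = 146] +2 is outermost — subtract 2 both sides, so sub: (6*x)^2 = 144.
Step 4. [(6*x)^2 = 144] LHS squared, RHS 144 ≥ 0: apply √ (±) ⇒ sqrt: 6*x = 12 or -12.
Step 5. [6*x = 12 or -12] 6 out front; divide by 6. So div: x = 2 or -2.

Answer: x ∈ {-2, 2}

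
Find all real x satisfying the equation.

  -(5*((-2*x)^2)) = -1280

Step 1. [-(5*((-2*x)^2)) = -1280] LHS negated; negate both sides, so neg: 5*((-2*x)^2) = 1280.
Step 2. [5*((-2*x)^2) = 1280] LHS = 5·(…); ÷5 both sides. So div: (-2*x)^2 = 256.
Step 3. [(-2*x)^2 = 256] √ both sides: 256 ≥ 0 gives two branches ⇒ sqrt: -2*x = 16 or -16.
Step 4. [-2*x = 16 or -16] divide by the outer -2, so div: x = -8 or 8.

Answer: x ∈ {-8, 8}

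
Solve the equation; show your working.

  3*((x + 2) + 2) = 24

Step 1. [3*((x + 2) + 2) = 24] 3 out front; divide by 3. So div: (x + 2) + 2 = 8.
Step 2. [(x + 2) + 2 = 8] +2 is outermost — subtract 2 both sides, so sub: x + 2 = 6.
Step 3. [x + 2 = 6] 2 comes off first (subtract 2). So sub: x = 4.

Answer: x ∈ {4}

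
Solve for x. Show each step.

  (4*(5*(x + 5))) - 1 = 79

Step 1. [(4*(5*(x + 5))) - 1 = 79] add 1: x sits inside (… - 1), so sub: 4*(5*(x + 5)) = 80.
Step 2. [4*(5*(x + 5)) = 80] 4 out front; divide by 4 ⇒ div: 5*(x + 5) = 20.
Step 3. [5*(x + 5) = 20] 5 out front; divide by 5, so div: x + 5 = 4.
Step 4. [x + 5 = 4] the outer +5 inverts by subtracting 5 ⇒ sub: x = -1.

Answer: x ∈ {-1}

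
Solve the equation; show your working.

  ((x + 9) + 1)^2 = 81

Step 1. [((x + 9) + 1)^2 = 81] √ both sides: 81 ≥ 0 gives two branches ⇒ sqrt: (x + 9) + 1 = 9 or -9.
Step 2. [(x + 9) + 1 = 9 or -9] peel the +1: subtract 1 from each side ⇒ sub: x + 9 = 8 or -10.
Step 3. [x + 9 = 8 or -10] the outer +9 inverts by subtracting 9. So sub: x = -1 or -19.

Answer: x ∈ {-19, -1}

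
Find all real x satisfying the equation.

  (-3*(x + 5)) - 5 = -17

Step 1. [(-3*(x + 5)) - 5 = -17] -5 is outermost — add 5 both sides ⇒ sub: -3*(x + 5) = -12.
Step 2. [-3*(x + 5) = -12] LHS = -3·(…); ÷-3 both sides. So div: x + 5 = 4.
Step 3. [x + 5 = 4] the outer +5 inverts by subtracting 5, so sub: x = -1.

Answer: x ∈ {-1}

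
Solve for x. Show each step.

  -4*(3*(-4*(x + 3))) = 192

Step 1. [-4*(3*(-4*(x + 3))) = 192] LHS = -4·(…); ÷-4 both sides. So div: 3*(-4*(x + 3)) = -48.
Step 2. [3*(-4*(x + 3)) = -48] LHS = 3·(…); ÷3 both sides, so div: -4*(x + 3) = -16.
Step 3. [-4*(x + 3) = -16] leading coefficient -4: divide by -4 ⇒ div: x + 3 = 4.
Step 4. [x + 3 = 4] 3 comes off first (subtract 3), so sub: x = 1.

Answer: x ∈ {1}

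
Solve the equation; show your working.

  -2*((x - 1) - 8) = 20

Step 1. [-2*((x - 1) - 8) = 20] -2 out front; divide by -2. So div: (x - 1) - 8 = -10.
Step 2. [(x - 1) - 8 = -10] 8 comes off first (add 8) ⇒ sub: x - 1 = -2.
Step 3. [x - 1 = -2] peel the -1: add 1 from each side ⇒ sub: x = -1.

Answer: x ∈ {-1}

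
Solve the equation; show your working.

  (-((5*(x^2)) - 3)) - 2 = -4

Step 1. [(-((5*(x^2)) - 3)) - 2 = -4] -2 is outermost — add 2 both sides, so sub: -((5*(x^2)) - 3) = -2.
Step 2. [-((5*(x^2)) - 3) = -2] leading − — multiply by −1. So neg: (5*(x^2)) - 3 = 2.
Step 3. [(5*(x^2)) - 3 = 2] -3 is outermost — add 3 both sides, so sub: 5*(x^2) = 5.
Step 4. [5*(x^2) = 5] LHS = 5·(…); ÷5 both sides. So div: x^2 = 1.
Step 5. [x^2 = 1] √ both sides: 1 ≥ 0 gives two branches, so sqrt: x = 1 or -1.

Answer: x ∈ {-1, 1}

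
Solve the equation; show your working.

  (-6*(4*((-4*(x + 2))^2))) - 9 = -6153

Step 1. [(-6*(4*((-4*(x + 2))^2))) - 9 = -6153] add 9: x sits inside (… - 9) ⇒ sub: -6*(4*((-4*(x + 2))^2)) = -6144.
Step 2. [-6*(4*((-4*(x + 2))^2)) = -6144] -6·(inner) — divide through by -6 ⇒ div: 4*((-4*(x + 2))^2) = 1024.
Step 3. [4*((-4*(x + 2))^2) = 1024] divide by the outer 4 ⇒ div: (-4*(x + 2))^2 = 256.
Step 4. [(-4*(x + 2))^2 = 256] 256 ≥ 0, LHS is (·)² — take ±√ ⇒ sqrt: -4*(x + 2) = 16 or -16.
Step 5. [-4*(x + 2) = 16 or -16] -4 out front; divide by -4. So div: x + 2 = -4 or 4.
Step 6. [x + 2 = -4 or 4] 2 comes off first (subtract 2), so sub: x = -6 or 2.

Answer: x ∈ {-6, 2}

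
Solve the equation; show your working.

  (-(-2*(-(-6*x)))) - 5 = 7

Step 1. [(-(-2*(-(-6*x)))) - 5 = 7] add 5: x sits inside (… - 5) ⇒ sub: -(-2*(-(-6*x))) = 12.
Step 2. [-(-2*(-(-6*x))) = 12] LHS negated; negate both sides. So neg: -2*(-(-6*x)) = -12.
Step 3. [-2*(-(-6*x)) = -12] leading coefficient -2: divide by -2, so div: -(-6*x) = 6.
Step 4. [-(-6*x) = 6] flip signs both sides, so neg: -6*x = -6.
Step 5. [-6*x = -6] leading coefficient -6: divide by -6, so div: x = 1.

Answer: x ∈ {1}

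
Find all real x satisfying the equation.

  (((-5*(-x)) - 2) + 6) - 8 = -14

Step 1. [(((-5*(-x)) - 2) + 6) - 8 = -14] peel the -8: add 8 from each side. So sub: ((-5*(-x)) - 2) + 6 = -6.
Step 2. [((-5*(-x)) - 2) + 6 = -6] the outer +6 inverts by subtracting 6 ⇒ sub: (-5*(-x)) - 2 = -12.
Step 3. [(-5*(-x)) - 2 = -12] peel the -2: add 2 from each side ⇒ sub: -5*(-x) = -10.
Step 4. [-5*(-x) = -10] -5 out front; divide by -5 ⇒ div: -x = 2.
Step 5. [-x = 2] LHS negated; negate both sides. So neg: x = -2.

Answer: x ∈ {-2}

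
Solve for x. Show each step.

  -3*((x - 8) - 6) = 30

Step 1. [-3*((x - 8) - 6) = 30] -3 out front; divide by -3 ⇒ div: (x - 8) - 6 = -10.
Step 2. [(x - 8) - 6 = -10] the outer -6 inverts by adding 6, so sub: x - 8 = -4.
Step 3. [x - 8 = -4] the outer -8 inverts by adding 8, so sub: x = 4.

Answer: x ∈ {4}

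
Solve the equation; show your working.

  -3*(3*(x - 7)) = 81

Step 1. [-3*(3*(x - 7)) = 81] -3·(inner) — divide through by -3 ⇒ div: 3*(x - 7) = -27.
Step 2. [3*(x - 7) = -27] divide by the outer 3, so div: x - 7 = -9.
Step 3. [x - 7 = -9] -7 is outermost — add 7 both sides. So sub: x = -2.

Answer: x ∈ {-2}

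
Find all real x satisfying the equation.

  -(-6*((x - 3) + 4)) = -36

Step 1. [-(-6*((x - 3) + 4)) = -36] LHS negated; negate both sides, so neg: -6*((x - 3) + 4) = 36.
Step 2. [-6*((x - 3) + 4) = 36] divide by the outer -6, so div: (x - 3) + 4 = -6.
Step 3. [(x - 3) + 4 = -6] peel the +4: subtract 4 from each side. So sub: x - 3 = -10.
Step 4. [x - 3 = -10] 3 comes off first (add 3), so sub: x = -7.

Answer: x ∈ {-7}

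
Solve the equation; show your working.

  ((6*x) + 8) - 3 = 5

Step 1. [((6*x) + 8) - 3 = 5] the outer -3 inverts by adding 3, so sub: (6*x) + 8 = 8.
Step 2. [(6*x) + 8 = 8] peel the +8: subtract 8 from each side, so sub: 6*x = 0.
Step 3. [6*x = 0] divide by the outer 6, so div: x = 0.

Answer: x ∈ {0}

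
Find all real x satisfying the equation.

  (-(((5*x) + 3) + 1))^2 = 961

Step 1. [(-(((5*x) + 3) + 1))^2 = 961] 961 ≥ 0, LHS is (·)² — take ±√ ⇒ sqrt: -(((5*x) + 3) + 1) = 31 or -31.
Step 2. [-(((5*x) + 3) + 1) = 31 or -31] leading − — multiply by −1 ⇒ neg: ((5*x) + 3) + 1 = -31 or 31.
Step 3. [((5*x) + 3) + 1 = -31 or 31] subtract 1: x sits inside (… + 1). So sub: (5*x) + 3 = -32 or 30.
Step 4. [(5*x) + 3 = -32 or 30] 3 comes off first (subtract 3) ⇒ sub: 5*x = -35 or 27.
Step 5. [5*x = -35 or 27] 5 out front; divide by 5. So div: x = -7 or 27/5.

Answer: x ∈ {-7, 27/5}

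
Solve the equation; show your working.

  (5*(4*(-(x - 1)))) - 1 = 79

Step 1. [(5*(4*(-(x - 1)))) - 1 = 79] -1 is outermost — add 1 both sides. So sub: 5*(4*(-(x - 1))) = 80.
Step 2. [5*(4*(-(x - 1))) = 80] LHS = 5·(…); ÷5 both sides ⇒ div: 4*(-(x - 1)) = 16.
Step 3. [4*(-(x - 1)) = 16] 4 out front; divide by 4, so div: -(x - 1) = 4.
Step 4. [-(x - 1) = 4] flip signs both sides, so neg: x - 1 = -4.
Step 5. [x - 1 = -4] add 1: x sits inside (… - 1) ⇒ sub: x = -3.

Answer: x ∈ {-3}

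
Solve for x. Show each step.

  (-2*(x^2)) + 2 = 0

Step 1. [(-2*(x^2)) + 2 = 0] -2 divides every term; factor it out. So factor: (x^2) - 1 = 0.
Step 2. [(x^2) - 1 = 0] 1 comes off first (add 1), so sub: x^2 = 1.
Step 3. [x^2 = 1] √ both sides: 1 ≥ 0 gives two branches ⇒ sqrt: x = 1 or -1.

Answer: x ∈ {-1, 1}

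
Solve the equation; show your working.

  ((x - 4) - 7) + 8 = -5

Step 1. [((x - 4) - 7) + 8 = -5] peel the +8: subtract 8 from each side, so sub: (x - 4) - 7 = -13.
Step 2. [(x - 4) - 7 = -13] -7 is outermost — add 7 both sides ⇒ sub: x - 4 = -6.
Step 3. [x - 4 = -6] -4 is outermost — add 4 both sides. So sub: x = -2.

Answer: x ∈ {-2}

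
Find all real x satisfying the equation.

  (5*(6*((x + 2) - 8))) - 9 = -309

Step 1. [(5*(6*((x + 2) - 8))) - 9 = -309] -9 is outermost — add 9 both sides ⇒ sub: 5*(6*((x + 2) - 8)) = -300.
Step 2. [5*(6*((x + 2) - 8)) = -300] leading coefficient 5: divide by 5, so div: 6*((x + 2) - 8) = -60.
Step 3. [6*((x + 2) - 8) = -60] leading coefficient 6: divide by 6. So div: (x + 2) - 8 = -10.
Step 4. [(x + 2) - 8 = -10] the outer -8 inverts by adding 8 ⇒ sub: x + 2 = -2.
Step 5. [x + 2 = -2] 2 comes off first (subtract 2), so sub: x = -4.

Answer: x ∈ {-4}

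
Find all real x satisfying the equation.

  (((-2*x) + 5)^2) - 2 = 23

Step 1. [(((-2*x) + 5)^2) - 2 = 23] the outer -2 inverts by adding 2. So sub: ((-2*x) + 5)^2 = 25.
Step 2. [((-2*x) + 5)^2 = 25] √ both sides: 25 ≥ 0 gives two branches. So sqrt: (-2*x) + 5 = 5 or -5.
Step 3. [(-2*x) + 5 = 5 or -5] peel the +5: subtract 5 from each side. So sub: -2*x = 0 or -10.
Step 4. [-2*x = 0 or -10] -2·(inner) — divide through by -2. So div: x = 0 or 5.

Answer: x ∈ {0, 5}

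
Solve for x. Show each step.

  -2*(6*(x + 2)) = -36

Step 1. [-2*(6*(x + 2)) = -36] leading coefficient -2: divide by -2. So div: 6*(x + 2) = 18.
Step 2. [6*(x + 2) = 18] 6 out front; divide by 6. So div: x + 2 = 3.
Step 3. [x + 2 = 3] the outer +2 inverts by subtracting 2. So sub: x = 1.

Answer: x ∈ {1}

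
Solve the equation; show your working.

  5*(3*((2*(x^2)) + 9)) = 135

Step 1. [5*(3*((2*(x^2)) + 9)) = 135] 5 out front; divide by 5. So div: 3*((2*(x^2)) + 9) = 27.
Step 2. [3*((2*(x^2)) + 9) = 27] 3 out front; divide by 3 ⇒ div: (2*(x^2)) + 9 = 9.
Step 3. [(2*(x^2)) + 9 = 9] peel the +9: subtract 9 from each side. So sub: 2*(x^2) = 0.
Step 4. [2*(x^2) = 0] LHS = 2·(…); ÷2 both sides. So div: x^2 = 0.
Step 5. [x^2 = 0] LHS squared, RHS 0 ≥ 0: apply √ (±). So sqrt: x = 0.

Answer: x ∈ {0}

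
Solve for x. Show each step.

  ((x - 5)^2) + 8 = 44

Step 1. [((x - 5)^2) + 8 = 44] 8 comes off first (subtract 8). So sub: (x - 5)^2 = 36.
Step 2. [(x - 5)^2 = 36] LHS squared, RHS 36 ≥ 0: apply √ (±), so sqrt: x - 5 = 6 or -6.
Step 3. [x - 5 = 6 or -6] 5 comes off first (add 5). So sub: x = 11 or -1.

Answer: x ∈ {-1, 11}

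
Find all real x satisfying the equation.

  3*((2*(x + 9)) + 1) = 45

Step 1. [3*((2*(x + 9)) + 1) = 45] divide by the outer 3. So div: (2*(x + 9)) + 1 = 15.
Step 2. [(2*(x + 9)) + 1 = 15] 1 comes off first (subtract 1), so sub: 2*(x + 9) = 14.
Step 3. [2*(x + 9) = 14] 2 out front; divide by 2, so div: x + 9 = 7.
Step 4. [x + 9 = 7] +9 is outermost — subtract 9 both sides ⇒ sub: x = -2.

Answer: x ∈ {-2}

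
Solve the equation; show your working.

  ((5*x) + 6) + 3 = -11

Step 1. [((5*x) + 6) + 3 = -11] the outer +3 inverts by subtracting 3 ⇒ sub: (5*x) + 6 = -14.
Step 2. [(5*x) + 6 = -14] the outer +6 inverts by subtracting 6 ⇒ sub: 5*x = -20.
Step 3. [5*x = -20] divide by the outer 5 ⇒ div: x = -4.

Answer: x ∈ {-4}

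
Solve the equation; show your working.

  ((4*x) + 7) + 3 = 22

Step 1. [((4*x) + 7) + 3 = 22] peel the +3: subtract 3 from each side ⇒ sub: (4*x) + 7 = 19.
Step 2. [(4*x) + 7 = 19] subtract 7: x sits inside (… + 7) ⇒ sub: 4*x = 12.
Step 3. [4*x = 12] 4 out front; divide by 4, so div: x = 3.

Answer: x ∈ {3}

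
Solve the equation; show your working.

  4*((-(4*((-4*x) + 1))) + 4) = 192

Step 1. [4*((-(4*((-4*x) + 1))) + 4) = 192] leading coefficient 4: divide by 4. So div: (-(4*((-4*x) + 1))) + 4 = 48.
Step 2. [(-(4*((-4*x) + 1))) + 4 = 48] +4 is outermost — subtract 4 both sides, so sub: -(4*((-4*x) + 1)) = 44.
Step 3. [-(4*((-4*x) + 1)) = 44] leading − — multiply by −1, so neg: 4*((-4*x) + 1) = -44.
Step 4. [4*((-4*x) + 1) = -44] 4 out front; divide by 4, so div: (-4*x) + 1 = -11.
Step 5. [(-4*x) + 1 = -11] +1 is outermost — subtract 1 both sides ⇒ sub: -4*x = -12.
Step 6. [-4*x = -12] leading coefficient -4: divide by -4 ⇒ div: x = 3.

Answer: x ∈ {3}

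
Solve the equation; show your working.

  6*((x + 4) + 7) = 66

Step 1. [6*((x + 4) + 7) = 66] divide by the outer 6. So div: (x + 4) + 7 = 11.
Step 2. [(x + 4) + 7 = 11] +7 is outermost — subtract 7 both sides, so sub: x + 4 = 4.
Step 3. [x + 4 = 4] 4 comes off first (subtract 4), so sub: x = 0.

Answer: x ∈ {0}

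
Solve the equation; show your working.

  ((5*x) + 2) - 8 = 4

Step 1. [((5*x) + 2) - 8 = 4] -8 is outermost — add 8 both sides. So sub: (5*x) + 2 = 12.
Step 2. [(5*x) + 2 = 12] peel the +2: subtract 2 from each side, so sub: 5*x = 10.
Step 3. [5*x = 10] 5·(inner) — divide through by 5, so div: x = 2.

Answer: x ∈ {2}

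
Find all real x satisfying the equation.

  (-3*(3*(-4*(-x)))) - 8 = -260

Step 1. [(-3*(3*(-4*(-x)))) - 8 = -260] add 8: x sits inside (… - 8), so sub: -3*(3*(-4*(-x))) = -252.
Step 2. [-3*(3*(-4*(-x))) = -252] LHS = -3·(…); ÷-3 both sides ⇒ div: 3*(-4*(-x)) = 84.
Step 3. [3*(-4*(-x)) = 84] 3·(inner) — divide through by 3. So div: -4*(-x) = 28.
Step 4. [-4*(-x) = 28] -4 out front; divide by -4. So div: -x = -7.
Step 5. [-x = -7] flip signs both sides ⇒ neg: x = 7.

Answer: x ∈ {7}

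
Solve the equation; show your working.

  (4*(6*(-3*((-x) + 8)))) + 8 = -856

Step 1. [(4*(6*(-3*((-x) + 8)))) + 8 = -856] 8 comes off first (subtract 8). So sub: 4*(6*(-3*((-x) + 8))) = -864.
Step 2. [4*(6*(-3*((-x) + 8))) = -864] divide by the outer 4, so div: 6*(-3*((-x) + 8)) = -216.
Step 3. [6*(-3*((-x) + 8)) = -216] 6 out front; divide by 6. So div: -3*((-x) + 8) = -36.
Step 4. [-3*((-x) + 8) = -36] LHS = -3·(…); ÷-3 both sides, so div: (-x) + 8 = 12.
Step 5. [(-x) + 8 = 12] the outer +8 inverts by subtracting 8, so sub: -x = 4.
Step 6. [-x = 4] leading − — multiply by −1. So neg: x = -4.

Answer: x ∈ {-4}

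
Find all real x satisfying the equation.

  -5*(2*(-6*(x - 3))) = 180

Step 1. [-5*(2*(-6*(x - 3))) = 180] leading coefficient -5: divide by -5. So div: 2*(-6*(x - 3)) = -36.
Step 2. [2*(-6*(x - 3)) = -36] divide by the outer 2, so div: -6*(x - 3) = -18.
Step 3. [-6*(x - 3) = -18] -6 out front; divide by -6 ⇒ div: x - 3 = 3.
Step 4. [x - 3 = 3] add 3: x sits inside (… - 3) ⇒ sub: x = 6.

Answer: x ∈ {6}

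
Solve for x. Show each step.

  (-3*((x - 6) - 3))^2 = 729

Step 1. [(-3*((x - 6) - 3))^2 = 729] √ both sides: 729 ≥ 0 gives two branches, so sqrt: -3*((x - 6) - 3) = 27 or -27.
Step 2. [-3*((x - 6) - 3) = 27 or -27] -3·(inner) — divide through by -3, so div: (x - 6) - 3 = -9 or 9.
Step 3. [(x - 6) - 3 = -9 or 9] 3 comes off first (add 3). So sub: x - 6 = -6 or 12.
Step 4. [x - 6 = -6 or 12] add 6: x sits inside (… - 6), so sub: x = 0 or 18.

Answer: x ∈ {0, 18}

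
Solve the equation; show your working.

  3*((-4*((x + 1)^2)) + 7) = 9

Step 1. [3*((-4*((x + 1)^2)) + 7) = 9] LHS = 3·(…); ÷3 both sides. So div: (-4*((x + 1)^2)) + 7 = 3.
Step 2. [(-4*((x + 1)^2)) + 7 = 3] peel the +7: subtract 7 from each side ⇒ sub: -4*((x + 1)^2) = -4.
Step 3. [-4*((x + 1)^2) = -4] leading coefficient -4: divide by -4. So div: (x + 1)^2 = 1.
Step 4. [(x + 1)^2 = 1] 1 ≥ 0, LHS is (·)² — take ±√ ⇒ sqrt: x + 1 = 1 or -1.
Step 5. [x + 1 = 1 or -1] subtract 1: x sits inside (… + 1), so sub: x = 0 or -2.

Answer: x ∈ {-2, 0}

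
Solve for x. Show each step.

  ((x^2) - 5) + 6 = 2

Step 1. [((x^2) - 5) + 6 = 2] +6 is outermost — subtract 6 both sides, so sub: (x^2) - 5 = -4.
Step 2. [(x^2) - 5 = -4] peel the -5: add 5 from each side, so sub: x^2 = 1.
Step 3. [x^2 = 1] √ both sides: 1 ≥ 0 gives two branches. So sqrt: x = 1 or -1.

Answer: x ∈ {-1, 1}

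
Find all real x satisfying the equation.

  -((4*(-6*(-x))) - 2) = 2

Step 1. [-((4*(-6*(-x))) - 2) = 2] LHS negated; negate both sides ⇒ neg: (4*(-6*(-x))) - 2 = -2.
Step 2. [(4*(-6*(-x))) - 2 = -2] -2 is outermost — add 2 both sides. So sub: 4*(-6*(-x)) = 0.
Step 3. [4*(-6*(-x)) = 0] 4 out front; divide by 4 ⇒ div: -6*(-x) = 0.
Step 4. [-6*(-x) = 0] LHS = -6·(…); ÷-6 both sides ⇒ div: -x = 0.
Step 5. [-x = 0] leading − — multiply by −1 ⇒ neg: x = 0.

Answer: x ∈ {0}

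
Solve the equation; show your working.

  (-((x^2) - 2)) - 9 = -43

Step 1. [(-((x^2) - 2)) - 9 = -43] add 9: x sits inside (… - 9), so sub: -((x^2) - 2) = -34.
Step 2. [-((x^2) - 2) = -34] LHS negated; negate both sides ⇒ neg: (x^2) - 2 = 34.
Step 3. [(x^2) - 2 = 34] add 2: x sits inside (… - 2), so sub: x^2 = 36.
Step 4. [x^2 = 36] 36 ≥ 0, LHS is (·)² — take ±√, so sqrt: x = 6 or -6.

Answer: x ∈ {-6, 6}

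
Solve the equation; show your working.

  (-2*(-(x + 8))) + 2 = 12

Step 1. [(-2*(-(x + 8))) + 2 = 12] 2 comes off first (subtract 2), so sub: -2*(-(x + 8)) = 10.
Step 2. [-2*(-(x + 8)) = 10] leading coefficient -2: divide by -2. So div: -(x + 8) = -5.
Step 3. [-(x + 8) = -5] flip signs both sides ⇒ neg: x + 8 = 5.
Step 4. [x + 8 = 5] 8 comes off first (subtract 8), so sub: x = -3.

Answer: x ∈ {-3}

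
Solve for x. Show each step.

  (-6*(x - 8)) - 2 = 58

Step 1. [(-6*(x - 8)) - 2 = 58] 2 comes off first (add 2) ⇒ sub: -6*(x - 8) = 60.
Step 2. [-6*(x - 8) = 60] leading coefficient -6: divide by -6. So div: x - 8 = -10.
Step 3. [x - 8 = -10] -8 is outermost — add 8 both sides ⇒ sub: x = -2.

Answer: x ∈ {-2}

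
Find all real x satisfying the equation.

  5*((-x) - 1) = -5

Step 1. [5*((-x) - 1) = -5] leading coefficient 5: divide by 5, so div: (-x) - 1 = -1.
Step 2. [(-x) - 1 = -1] -1 is outermost — add 1 both sides ⇒ sub: -x = 0.
Step 3. [-x = 0] leading − — multiply by −1 ⇒ neg: x = 0.

Answer: x ∈ {0}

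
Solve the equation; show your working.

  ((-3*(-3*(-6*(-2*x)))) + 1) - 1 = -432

Step 1. [((-3*(-3*(-6*(-2*x)))) + 1) - 1 = -432] the outer -1 inverts by adding 1 ⇒ sub: (-3*(-3*(-6*(-2*x)))) + 1 = -431.
Step 2. [(-3*(-3*(-6*(-2*x)))) + 1 = -431] +1 is outermost — subtract 1 both sides. So sub: -3*(-3*(-6*(-2*x))) = -432.
Step 3. [-3*(-3*(-6*(-2*x))) = -432] LHS = -3·(…); ÷-3 both sides, so div: -3*(-6*(-2*x)) = 144.
Step 4. [-3*(-6*(-2*x)) = 144] -3·(inner) — divide through by -3, so div: -6*(-2*x) = -48.
Step 5. [-6*(-2*x) = -48] divide by the outer -6, so div: -2*x = 8.
Step 6. [-2*x = 8] -2 out front; divide by -2 ⇒ div: x = -4.

Answer: x ∈ {-4}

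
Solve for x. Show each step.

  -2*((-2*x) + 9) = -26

Step 1. [-2*((-2*x) + 9) = -26] -2·(inner) — divide through by -2, so div: (-2*x) + 9 = 13.
Step 2. [(-2*x) + 9 = 13] +9 is outermost — subtract 9 both sides. So sub: -2*x = 4.
Step 3. [-2*x = 4] -2·(inner) — divide through by -2. So div: x = -2.

Answer: x ∈ {-2}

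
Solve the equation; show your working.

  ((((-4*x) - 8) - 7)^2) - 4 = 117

Step 1. [((((-4*x) - 8) - 7)^2) - 4 = 117] 4 comes off first (add 4). So sub: (((-4*x) - 8) - 7)^2 = 121.
Step 2. [(((-4*x) - 8) - 7)^2 = 121] LHS squared, RHS 121 ≥ 0: apply √ (±), so sqrt: ((-4*x) - 8) - 7 = 11 or -11.
Step 3. [((-4*x) - 8) - 7 = 11 or -11] -7 is outermost — add 7 both sides. So sub: (-4*x) - 8 = 18 or -4.
Step 4. [(-4*x) - 8 = 18 or -4] peel the -8: add 8 from each side, so sub: -4*x = 26 or 4.
Step 5. [-4*x = 26 or 4] divide by the outer -4. So div: x = -13/2 or -1.

Answer: x ∈ {-13/2, -1}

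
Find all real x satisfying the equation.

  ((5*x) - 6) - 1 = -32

Step 1. [((5*x) - 6) - 1 = -32] 1 comes off first (add 1), so sub: (5*x) - 6 = -31.
Step 2. [(5*x) - 6 = -31] 6 comes off first (add 6). So sub: 5*x = -25.
Step 3. [5*x = -25] divide by the outer 5. So div: x = -5.

Answer: x ∈ {-5}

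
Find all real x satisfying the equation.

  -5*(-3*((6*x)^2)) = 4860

Step 1. [-5*(-3*((6*x)^2)) = 4860] leading coefficient -5: divide by -5, so div: -3*((6*x)^2) = -972.
Step 2. [-3*((6*x)^2) = -972] divide by the outer -3, so div: (6*x)^2 = 324.
Step 3. [(6*x)^2 = 324] √ both sides: 324 ≥ 0 gives two branches ⇒ sqrt: 6*x = 18 or -18.
Step 4. [6*x = 18 or -18] divide by the outer 6, so div: x = 3 or -3.

Answer: x ∈ {-3, 3}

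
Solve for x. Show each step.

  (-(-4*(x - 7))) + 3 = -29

Step 1. [(-(-4*(x - 7))) + 3 = -29] 3 comes off first (subtract 3) ⇒ sub: -(-4*(x - 7)) = -32.
Step 2. [-(-4*(x - 7)) = -32] leading − — multiply by −1, so neg: -4*(x - 7) = 32.
Step 3. [-4*(x - 7) = 32] -4·(inner) — divide through by -4 ⇒ div: x - 7 = -8.
Step 4. [x - 7 = -8] the outer -7 inverts by adding 7. So sub: x = -1.

Answer: x ∈ {-1}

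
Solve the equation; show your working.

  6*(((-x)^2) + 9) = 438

Step 1. [6*(((-x)^2) + 9) = 438] 6 out front; divide by 6. So div: ((-x)^2) + 9 = 73.
Step 2. [((-x)^2) + 9 = 73] +9 is outermost — subtract 9 both sides, so sub: (-x)^2 = 64.
Step 3. [(-x)^2 = 64] LHS squared, RHS 64 ≥ 0: apply √ (±) ⇒ sqrt: -x = 8 or -8.
Step 4. [-x = 8 or -8] flip signs both sides ⇒ neg: x = -8 or 8.

Answer: x ∈ {-8, 8}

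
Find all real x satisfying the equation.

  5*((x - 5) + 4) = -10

Step 1. [5*((x - 5) + 4) = -10] 5 out front; divide by 5 ⇒ div: (x - 5) + 4 = -2.
Step 2. [(x - 5) + 4 = -2] the outer +4 inverts by subtracting 4, so sub: x - 5 = -6.
Step 3. [x - 5 = -6] the outer -5 inverts by adding 5, so sub: x = -1.

Answer: x ∈ {-1}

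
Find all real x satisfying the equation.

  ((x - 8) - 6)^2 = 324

Step 1. [((x - 8) - 6)^2 = 324] LHS squared, RHS 324 ≥ 0: apply √ (±). So sqrt: (x - 8) - 6 = 18 or -18.
Step 2. [(x - 8) - 6 = 18 or -18] peel the -6: add 6 from each side. So sub: x - 8 = 24 or -12.
Step 3. [x - 8 = 24 or -12] -8 is outermost — add 8 both sides. So sub: x = 32 or -4.

Answer: x ∈ {-4, 32}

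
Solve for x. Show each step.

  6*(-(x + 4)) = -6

Step 1. [6*(-(x + 4)) = -6] 6·(inner) — divide through by 6 ⇒ div: -(x + 4) = -1.
Step 2. [-(x + 4) = -1] flip signs both sides. So neg: x + 4 = 1.
Step 3. [x + 4 = 1] subtract 4: x sits inside (… + 4), so sub: x = -3.

Answer: x ∈ {-3}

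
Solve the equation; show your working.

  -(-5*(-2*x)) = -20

Step 1. [-(-5*(-2*x)) = -20] leading − — multiply by −1, so neg: -5*(-2*x) = 20.
Step 2. [-5*(-2*x) = 20] divide by the outer -5. So div: -2*x = -4.
Step 3. [-2*x = -4] leading coefficient -2: divide by -2, so div: x = 2.

Answer: x ∈ {2}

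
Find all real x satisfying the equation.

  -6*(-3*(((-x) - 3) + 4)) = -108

Step 1. [-6*(-3*(((-x) - 3) + 4)) = -108] leading coefficient -6: divide by -6, so div: -3*(((-x) - 3) + 4) = 18.
Step 2. [-3*(((-x) - 3) + 4) = 18] leading coefficient -3: divide by -3. So div: ((-x) - 3) + 4 = -6.
Step 3. [((-x) - 3) + 4 = -6] the outer +4 inverts by subtracting 4, so sub: (-x) - 3 = -10.
Step 4. [(-x) - 3 = -10] peel the -3: add 3 from each side ⇒ sub: -x = -7.
Step 5. [-x = -7] flip signs both sides. So neg: x = 7.

Answer: x ∈ {7}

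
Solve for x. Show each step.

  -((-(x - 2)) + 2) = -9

Step 1. [-((-(x - 2)) + 2) = -9] LHS negated; negate both sides, so neg: (-(x - 2)) + 2 = 9.
Step 2. [(-(x - 2)) + 2 = 9] the outer +2 inverts by subtracting 2. So sub: -(x - 2) = 7.
Step 3. [-(x - 2) = 7] LHS negated; negate both sides, so neg: x - 2 = -7.
Step 4. [x - 2 = -7] -2 is outermost — add 2 both sides. So sub: x = -5.

Answer: x ∈ {-5}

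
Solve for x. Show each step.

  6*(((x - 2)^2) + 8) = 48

Step 1. [6*(((x - 2)^2) + 8) = 48] 6·(inner) — divide through by 6. So div: ((x - 2)^2) + 8 = 8.
Step 2. [((x - 2)^2) + 8 = 8] 8 comes off first (subtract 8). So sub: (x - 2)^2 = 0.
Step 3. [(x - 2)^2 = 0] √ both sides: 0 ≥ 0 gives two branches ⇒ sqrt: x - 2 = 0.
Step 4. [x - 2 = 0] 2 comes off first (add 2) ⇒ sub: x = 2.

Answer: x ∈ {2}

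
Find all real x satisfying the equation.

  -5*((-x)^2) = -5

Step 1. [-5*((-x)^2) = -5] -5·(inner) — divide through by -5 ⇒ div: (-x)^2 = 1.
Step 2. [(-x)^2 = 1] LHS squared, RHS 1 ≥ 0: apply √ (±). So sqrt: -x = 1 or -1.
Step 3. [-x = 1 or -1] flip signs both sides. So neg: x = -1 or 1.

Answer: x ∈ {-1, 1}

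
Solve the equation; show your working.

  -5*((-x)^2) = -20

Step 1. [-5*((-x)^2) = -20] leading coefficient -5: divide by -5 ⇒ div: (-x)^2 = 4.
Step 2. [(-x)^2 = 4] √ both sides: 4 ≥ 0 gives two branches, so sqrt: -x = 2 or -2.
Step 3. [-x = 2 or -2] LHS negated; negate both sides ⇒ neg: x = -2 or 2.

Answer: x ∈ {-2, 2}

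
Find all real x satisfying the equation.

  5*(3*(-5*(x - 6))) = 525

Step 1. [5*(3*(-5*(x - 6))) = 525] 5·(inner) — divide through by 5. So div: 3*(-5*(x - 6)) = 105.
Step 2. [3*(-5*(x - 6)) = 105] LHS = 3·(…); ÷3 both sides. So div: -5*(x - 6) = 35.
Step 3. [-5*(x - 6) = 35] leading coefficient -5: divide by -5, so div: x - 6 = -7.
Step 4. [x - 6 = -7] peel the -6: add 6 from each side ⇒ sub: x = -1.

Answer: x ∈ {-1}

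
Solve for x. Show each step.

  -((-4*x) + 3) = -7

Step 1. [-((-4*x) + 3) = -7] leading − — multiply by −1. So neg: (-4*x) + 3 = 7.
Step 2. [(-4*x) + 3 = 7] subtract 3: x sits inside (… + 3). So sub: -4*x = 4.
Step 3. [-4*x = 4] divide by the outer -4, so div: x = -1.

Answer: x ∈ {-1}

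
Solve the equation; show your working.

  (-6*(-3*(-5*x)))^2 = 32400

Step 1. [(-6*(-3*(-5*x)))^2 = 32400] √ both sides: 32400 ≥ 0 gives two branches, so sqrt: -6*(-3*(-5*x)) = 180 or -180.
Step 2. [-6*(-3*(-5*x)) = 180 or -180] -6·(inner) — divide through by -6 ⇒ div: -3*(-5*x) = -30 or 30.
Step 3. [-3*(-5*x) = -30 or 30] -3 out front; divide by -3. So div: -5*x = 10 or -10.
Step 4. [-5*x = 10 or -10] divide by the outer -5 ⇒ div: x = -2 or 2.

Answer: x ∈ {-2, 2}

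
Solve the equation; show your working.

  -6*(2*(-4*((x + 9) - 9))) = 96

Step 1. [-6*(2*(-4*((x + 9) - 9))) = 96] leading coefficient -6: divide by -6 ⇒ div: 2*(-4*((x + 9) - 9)) = -16.
Step 2. [2*(-4*((x + 9) - 9)) = -16] leading coefficient 2: divide by 2. So div: -4*((x + 9) - 9) = -8.
Step 3. [-4*((x + 9) - 9) = -8] LHS = -4·(…); ÷-4 both sides, so div: (x + 9) - 9 = 2.
Step 4. [(x + 9) - 9 = 2] the outer -9 inverts by adding 9 ⇒ sub: x + 9 = 11.
Step 5. [x + 9 = 11] peel the +9: subtract 9 from each side ⇒ sub: x = 2.

Answer: x ∈ {2}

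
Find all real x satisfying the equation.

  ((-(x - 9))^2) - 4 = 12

Step 1. [((-(x - 9))^2) - 4 = 12] the outer -4 inverts by adding 4 ⇒ sub: (-(x - 9))^2 = 16.
Step 2. [(-(x - 9))^2 = 16] 16 ≥ 0, LHS is (·)² — take ±√, so sqrt: -(x - 9) = 4 or -4.
Step 3. [-(x - 9) = 4 or -4] LHS negated; negate both sides, so neg: x - 9 = -4 or 4.
Step 4. [x - 9 = -4 or 4] peel the -9: add 9 from each side. So sub: x = 5 or 13.

Answer: x ∈ {5, 13}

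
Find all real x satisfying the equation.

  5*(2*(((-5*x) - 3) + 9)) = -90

Step 1. [5*(2*(((-5*x) - 3) + 9)) = -90] 5 out front; divide by 5 ⇒ div: 2*(((-5*x) - 3) + 9) = -18.
Step 2. [2*(((-5*x) - 3) + 9) = -18] leading coefficient 2: divide by 2 ⇒ div: ((-5*x) - 3) + 9 = -9.
Step 3. [((-5*x) - 3) + 9 = -9] +9 is outermost — subtract 9 both sides ⇒ sub: (-5*x) - 3 = -18.
Step 4. [(-5*x) - 3 = -18] -3 is outermost — add 3 both sides. So sub: -5*x = -15.
Step 5. [-5*x = -15] LHS = -5·(…); ÷-5 both sides, so div: x = 3.

Answer: x ∈ {3}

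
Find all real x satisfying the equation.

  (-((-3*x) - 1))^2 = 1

Step 1. [(-((-3*x) - 1))^2 = 1] LHS squared, RHS 1 ≥ 0: apply √ (±). So sqrt: -((-3*x) - 1) = 1 or -1.
Step 2. [-((-3*x) - 1) = 1 or -1] leading − — multiply by −1, so neg: (-3*x) - 1 = -1 or 1.
Step 3. [(-3*x) - 1 = -1 or 1] -1 is outermost — add 1 both sides ⇒ sub: -3*x = 0 or 2.
Step 4. [-3*x = 0 or 2] leading coefficient -3: divide by -3. So div: x = 0 or -2/3.

Answer: x ∈ {-2/3, 0}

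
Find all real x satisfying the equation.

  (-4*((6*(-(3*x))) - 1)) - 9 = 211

Step 1. [(-4*((6*(-(3*x))) - 1)) - 9 = 211] peel the -9: add 9 from each side ⇒ sub: -4*((6*(-(3*x))) - 1) = 220.
Step 2. [-4*((6*(-(3*x))) - 1) = 220] leading coefficient -4: divide by -4 ⇒ div: (6*(-(3*x))) - 1 = -55.
Step 3. [(6*(-(3*x))) - 1 = -55] -1 is outermost — add 1 both sides, so sub: 6*(-(3*x)) = -54.
Step 4. [6*(-(3*x)) = -54] 6 out front; divide by 6. So div: -(3*x) = -9.
Step 5. [-(3*x) = -9] LHS negated; negate both sides, so neg: 3*x = 9.
Step 6. [3*x = 9] leading coefficient 3: divide by 3. So div: x = 3.

Answer: x ∈ {3}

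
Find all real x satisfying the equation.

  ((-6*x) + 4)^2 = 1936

Step 1. [((-6*x) + 4)^2 = 1936] 1936 ≥ 0, LHS is (·)² — take ±√. So sqrt: (-6*x) + 4 = 44 or -44.
Step 2. [(-6*x) + 4 = 44 or -44] +4 is outermost — subtract 4 both sides, so sub: -6*x = 40 or -48.
Step 3. [-6*x = 40 or -48] leading coefficient -6: divide by -6 ⇒ div: x = -20/3 or 8.

Answer: x ∈ {-20/3, 8}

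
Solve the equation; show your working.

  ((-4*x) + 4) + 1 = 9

Step 1. [((-4*x) + 4) + 1 = 9] the outer +1 inverts by subtracting 1. So sub: (-4*x) + 4 = 8.
Step 2. [(-4*x) + 4 = 8] 4 comes off first (subtract 4). So sub: -4*x = 4.
Step 3. [-4*x = 4] divide by the outer -4. So div: x = -1.

Answer: x ∈ {-1}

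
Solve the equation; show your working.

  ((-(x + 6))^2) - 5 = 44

Step 1. [((-(x + 6))^2) - 5 = 44] peel the -5: add 5 from each side, so sub: (-(x + 6))^2 = 49.
Step 2. [(-(x + 6))^2 = 49] √ both sides: 49 ≥ 0 gives two branches. So sqrt: -(x + 6) = 7 or -7.
Step 3. [-(x + 6) = 7 or -7] leading − — multiply by −1. So neg: x + 6 = -7 or 7.
Step 4. [x + 6 = -7 or 7] the outer +6 inverts by subtracting 6 ⇒ sub: x = -13 or 1.

Answer: x ∈ {-13, 1}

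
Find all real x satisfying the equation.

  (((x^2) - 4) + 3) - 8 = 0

Step 1. [(((x^2) - 4) + 3) - 8 = 0] the outer -8 inverts by adding 8 ⇒ sub: ((x^2) - 4) + 3 = 8.
Step 2. [((x^2) - 4) + 3 = 8] peel the +3: subtract 3 from each side ⇒ sub: (x^2) - 4 = 5.
Step 3. [(x^2) - 4 = 5] peel the -4: add 4 from each side ⇒ sub: x^2 = 9.
Step 4. [x^2 = 9] LHS squared, RHS 9 ≥ 0: apply √ (±) ⇒ sqrt: x = 3 or -3.

Answer: x ∈ {-3, 3}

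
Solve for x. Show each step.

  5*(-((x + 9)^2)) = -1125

Step 1. [5*(-((x + 9)^2)) = -1125] LHS = 5·(…); ÷5 both sides. So div: -((x + 9)^2) = -225.
Step 2. [-((x + 9)^2) = -225] leading − — multiply by −1 ⇒ neg: (x + 9)^2 = 225.
Step 3. [(x + 9)^2 = 225] LHS squared, RHS 225 ≥ 0: apply √ (±) ⇒ sqrt: x + 9 = 15 or -15.
Step 4. [x + 9 = 15 or -15] subtract 9: x sits inside (… + 9) ⇒ sub: x = 6 or -24.

Answer: x ∈ {-24, 6}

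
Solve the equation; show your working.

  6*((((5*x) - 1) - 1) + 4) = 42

Step 1. [6*((((5*x) - 1) - 1) + 4) = 42] 6·(inner) — divide through by 6. So div: (((5*x) - 1) - 1) + 4 = 7.
Step 2. [(((5*x) - 1) - 1) + 4 = 7] peel the +4: subtract 4 from each side, so sub: ((5*x) - 1) - 1 = 3.
Step 3. [((5*x) - 1) - 1 = 3] the outer -1 inverts by adding 1, so sub: (5*x) - 1 = 4.
Step 4. [(5*x) - 1 = 4] 1 comes off first (add 1) ⇒ sub: 5*x = 5.
Step 5. [5*x = 5] divide by the outer 5 ⇒ div: x = 1.

Answer: x ∈ {1}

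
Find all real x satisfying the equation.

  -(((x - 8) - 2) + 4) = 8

Step 1. [-(((x - 8) - 2) + 4) = 8] flip signs both sides ⇒ neg: ((x - 8) - 2) + 4 = -8.
Step 2. [((x - 8) - 2) + 4 = -8] the outer +4 inverts by subtracting 4. So sub: (x - 8) - 2 = -12.
Step 3. [(x - 8) - 2 = -12] -2 is outermost — add 2 both sides, so sub: x - 8 = -10.
Step 4. [x - 8 = -10] -8 is outermost — add 8 both sides, so sub: x = -2.

Answer: x ∈ {-2}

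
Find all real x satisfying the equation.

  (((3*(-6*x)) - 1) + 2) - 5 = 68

Step 1. [(((3*(-6*x)) - 1) + 2) - 5 = 68] the outer -5 inverts by adding 5. So sub: ((3*(-6*x)) - 1) + 2 = 73.
Step 2. [((3*(-6*x)) - 1) + 2 = 73] peel the +2: subtract 2 from each side, so sub: (3*(-6*x)) - 1 = 71.
Step 3. [(3*(-6*x)) - 1 = 71] peel the -1: add 1 from each side ⇒ sub: 3*(-6*x) = 72.
Step 4. [3*(-6*x) = 72] 3 out front; divide by 3, so div: -6*x = 24.
Step 5. [-6*x = 24] -6 out front; divide by -6 ⇒ div: x = -4.

Answer: x ∈ {-4}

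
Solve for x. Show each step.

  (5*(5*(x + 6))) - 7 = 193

Step 1. [(5*(5*(x + 6))) - 7 = 193] -7 is outermost — add 7 both sides, so sub: 5*(5*(x + 6)) = 200.
Step 2. [5*(5*(x + 6)) = 200] leading coefficient 5: divide by 5. So div: 5*(x + 6) = 40.
Step 3. [5*(x + 6) = 40] 5 out front; divide by 5, so div: x + 6 = 8.
Step 4. [x + 6 = 8] subtract 6: x sits inside (… + 6) ⇒ sub: x = 2.

Answer: x ∈ {2}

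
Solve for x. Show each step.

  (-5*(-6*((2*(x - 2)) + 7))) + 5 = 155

Step 1. [(-5*(-6*((2*(x - 2)) + 7))) + 5 = 155] common factor -5 (LHS and 155) — divide through. So factor: (-6*((2*(x - 2)) + 7)) - 1 = -31.
Step 2. [(-6*((2*(x - 2)) + 7)) - 1 = -31] the outer -1 inverts by adding 1, so sub: -6*((2*(x - 2)) + 7) = -30.
Step 3. [-6*((2*(x - 2)) + 7) = -30] LHS = -6·(…); ÷-6 both sides. So div: (2*(x - 2)) + 7 = 5.
Step 4. [(2*(x - 2)) + 7 = 5] subtract 7: x sits inside (… + 7). So sub: 2*(x - 2) = -2.
Step 5. [2*(x - 2) = -2] leading coefficient 2: divide by 2 ⇒ div: x - 2 = -1.
Step 6. [x - 2 = -1] the outer -2 inverts by adding 2 ⇒ sub: x = 1.

Answer: x ∈ {1}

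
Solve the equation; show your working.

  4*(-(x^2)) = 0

Step 1. [4*(-(x^2)) = 0] 4·(inner) — divide through by 4. So div: -(x^2) = 0.
Step 2. [-(x^2) = 0] flip signs both sides ⇒ neg: x^2 = 0.
Step 3. [x^2 = 0] LHS squared, RHS 0 ≥ 0: apply √ (±). So sqrt: x = 0.

Answer: x ∈ {0}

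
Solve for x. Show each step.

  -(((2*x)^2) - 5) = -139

Step 1. [-(((2*x)^2) - 5) = -139] LHS negated; negate both sides ⇒ neg: ((2*x)^2) - 5 = 139.
Step 2. [((2*x)^2) - 5 = 139] peel the -5: add 5 from each side. So sub: (2*x)^2 = 144.
Step 3. [(2*x)^2 = 144] LHS squared, RHS 144 ≥ 0: apply √ (±), so sqrt: 2*x = 12 or -12.
Step 4. [2*x = 12 or -12] 2 out front; divide by 2. So div: x = 6 or -6.

Answer: x ∈ {-6, 6}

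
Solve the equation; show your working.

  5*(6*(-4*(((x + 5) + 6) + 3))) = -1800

Step 1. [5*(6*(-4*(((x + 5) + 6) + 3))) = -1800] 5·(inner) — divide through by 5 ⇒ div: 6*(-4*(((x + 5) + 6) + 3)) = -360.
Step 2. [6*(-4*(((x + 5) + 6) + 3)) = -360] 6 out front; divide by 6. So div: -4*(((x + 5) + 6) + 3) = -60.
Step 3. [-4*(((x + 5) + 6) + 3) = -60] leading coefficient -4: divide by -4, so div: ((x + 5) + 6) + 3 = 15.
Step 4. [((x + 5) + 6) + 3 = 15] the outer +3 inverts by subtracting 3. So sub: (x + 5) + 6 = 12.
Step 5. [(x + 5) + 6 = 12] 6 comes off first (subtract 6), so sub: x + 5 = 6.
Step 6. [x + 5 = 6] the outer +5 inverts by subtracting 5, so sub: x = 1.

Answer: x ∈ {1}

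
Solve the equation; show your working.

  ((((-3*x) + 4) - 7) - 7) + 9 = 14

Step 1. [((((-3*x) + 4) - 7) - 7) + 9 = 14] 9 comes off first (subtract 9), so sub: (((-3*x) + 4) - 7) - 7 = 5.
Step 2. [(((-3*x) + 4) - 7) - 7 = 5] the outer -7 inverts by adding 7, so sub: ((-3*x) + 4) - 7 = 12.
Step 3. [((-3*x) + 4) - 7 = 12] add 7: x sits inside (… - 7). So sub: (-3*x) + 4 = 19.
Step 4. [(-3*x) + 4 = 19] 4 comes off first (subtract 4), so sub: -3*x = 15.
Step 5. [-3*x = 15] divide by the outer -3, so div: x = -5.

Answer: x ∈ {-5}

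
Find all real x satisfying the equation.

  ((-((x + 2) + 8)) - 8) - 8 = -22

Step 1. [((-((x + 2) + 8)) - 8) - 8 = -22] 8 comes off first (add 8) ⇒ sub: (-((x + 2) + 8)) - 8 = -14.
Step 2. [(-((x + 2) + 8)) - 8 = -14] 8 comes off first (add 8). So sub: -((x + 2) + 8) = -6.
Step 3. [-((x + 2) + 8) = -6] flip signs both sides, so neg: (x + 2) + 8 = 6.
Step 4. [(x + 2) + 8 = 6] peel the +8: subtract 8 from each side. So sub: x + 2 = -2.
Step 5. [x + 2 = -2] 2 comes off first (subtract 2), so sub: x = -4.

Answer: x ∈ {-4}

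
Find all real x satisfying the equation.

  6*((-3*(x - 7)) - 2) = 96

Step 1. [6*((-3*(x - 7)) - 2) = 96] divide by the outer 6. So div: (-3*(x - 7)) - 2 = 16.
Step 2. [(-3*(x - 7)) - 2 = 16] -2 is outermost — add 2 both sides, so sub: -3*(x - 7) = 18.
Step 3. [-3*(x - 7) = 18] leading coefficient -3: divide by -3 ⇒ div: x - 7 = -6.
Step 4. [x - 7 = -6] add 7: x sits inside (… - 7) ⇒ sub: x = 1.

Answer: x ∈ {1}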